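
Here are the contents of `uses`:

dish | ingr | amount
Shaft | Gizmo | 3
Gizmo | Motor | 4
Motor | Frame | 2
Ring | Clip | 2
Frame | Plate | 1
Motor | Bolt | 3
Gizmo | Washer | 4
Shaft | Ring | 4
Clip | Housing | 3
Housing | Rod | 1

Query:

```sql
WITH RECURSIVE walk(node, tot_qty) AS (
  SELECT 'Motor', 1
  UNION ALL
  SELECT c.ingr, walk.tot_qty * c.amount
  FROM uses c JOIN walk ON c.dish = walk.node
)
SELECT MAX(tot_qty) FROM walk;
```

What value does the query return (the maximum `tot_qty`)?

Base: (Motor, tot_qty=1).
Iteration 1: components of {Motor} -> Bolt = 1*3 = 3, Frame = 1*2 = 2.
Iteration 2: components of {Bolt,Frame} -> Plate = 2*1 = 2.
Iteration 3: no further components; recursion stops.
tot_qty values: 1, 3, 2, 2; the maximum is 3.

3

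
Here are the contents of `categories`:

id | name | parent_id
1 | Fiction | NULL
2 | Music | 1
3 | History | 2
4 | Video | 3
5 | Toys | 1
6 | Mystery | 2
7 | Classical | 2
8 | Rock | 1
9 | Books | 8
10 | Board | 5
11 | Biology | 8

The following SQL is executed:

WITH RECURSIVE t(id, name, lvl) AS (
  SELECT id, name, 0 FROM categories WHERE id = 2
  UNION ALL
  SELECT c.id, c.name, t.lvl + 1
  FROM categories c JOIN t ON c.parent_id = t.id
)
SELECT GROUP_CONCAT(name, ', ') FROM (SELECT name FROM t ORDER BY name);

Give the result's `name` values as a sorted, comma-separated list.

Base: id=2 (Music) at lvl 0.
Iteration 1: rows with parent_id in {2} -> History (id 3, lvl 1), Mystery (id 6, lvl 1), Classical (id 7, lvl 1).
Iteration 2: rows with parent_id in {3,6,7} -> Video (id 4, lvl 2).
Iteration 3: no rows with parent_id in {4}; recursion stops.

Classical, History, Music, Mystery, Video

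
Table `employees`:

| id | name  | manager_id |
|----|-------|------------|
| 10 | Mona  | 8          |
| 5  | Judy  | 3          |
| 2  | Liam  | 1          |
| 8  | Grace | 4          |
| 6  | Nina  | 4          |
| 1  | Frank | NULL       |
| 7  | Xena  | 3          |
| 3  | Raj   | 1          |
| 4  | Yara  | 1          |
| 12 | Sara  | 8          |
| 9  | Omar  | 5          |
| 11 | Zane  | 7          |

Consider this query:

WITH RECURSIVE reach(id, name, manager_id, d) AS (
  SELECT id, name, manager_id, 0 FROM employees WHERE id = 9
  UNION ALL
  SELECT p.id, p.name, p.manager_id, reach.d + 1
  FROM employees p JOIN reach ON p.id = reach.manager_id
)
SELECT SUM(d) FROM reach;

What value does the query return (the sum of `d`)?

Base: id=9 (Omar), manager_id=5, d 0.
Iteration 1: join on id=5 -> Judy (id 5, manager_id=3, d 1).
Iteration 2: join on id=3 -> Raj (id 3, manager_id=1, d 2).
Iteration 3: join on id=1 -> Frank (id 1, manager_id=NULL, d 3).
Iteration 4: manager_id is NULL; no match; recursion stops.
SUM(d) = 0 + 1 + 2 + 3 = 6.

6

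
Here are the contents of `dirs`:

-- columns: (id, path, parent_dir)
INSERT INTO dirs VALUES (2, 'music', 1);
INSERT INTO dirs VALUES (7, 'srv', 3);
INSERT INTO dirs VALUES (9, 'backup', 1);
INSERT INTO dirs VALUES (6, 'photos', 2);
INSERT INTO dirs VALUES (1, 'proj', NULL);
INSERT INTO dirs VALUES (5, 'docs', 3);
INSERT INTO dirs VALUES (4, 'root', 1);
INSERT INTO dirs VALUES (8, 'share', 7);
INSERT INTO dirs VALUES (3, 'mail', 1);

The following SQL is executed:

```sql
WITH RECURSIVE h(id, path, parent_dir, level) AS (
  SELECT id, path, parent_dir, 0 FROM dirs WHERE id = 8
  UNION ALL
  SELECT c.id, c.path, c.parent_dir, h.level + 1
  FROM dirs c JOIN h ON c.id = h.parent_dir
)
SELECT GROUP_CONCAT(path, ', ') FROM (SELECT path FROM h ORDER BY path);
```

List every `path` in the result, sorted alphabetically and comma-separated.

Base: id=8 (share), parent_dir=7, level 0.
Iteration 1: join on id=7 -> srv (id 7, parent_dir=3, level 1).
Iteration 2: join on id=3 -> mail (id 3, parent_dir=1, level 2).
Iteration 3: join on id=1 -> proj (id 1, parent_dir=NULL, level 3).
Iteration 4: parent_dir is NULL; no match; recursion stops.

mail, proj, share, srv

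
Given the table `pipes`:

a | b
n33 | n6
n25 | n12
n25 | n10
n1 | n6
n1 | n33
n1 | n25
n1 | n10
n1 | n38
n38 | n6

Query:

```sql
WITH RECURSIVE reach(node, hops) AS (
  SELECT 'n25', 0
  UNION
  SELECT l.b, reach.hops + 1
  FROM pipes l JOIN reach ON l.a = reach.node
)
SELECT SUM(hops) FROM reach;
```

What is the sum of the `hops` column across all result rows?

2

Base: (n25, hops=0).
Iteration 1: edges from {n25} -> (n10, hops=1), (n12, hops=1).
Iteration 2: no outgoing edges from {n10,n12}; recursion stops.
SUM(hops) = 0 + 1 + 1 = 2.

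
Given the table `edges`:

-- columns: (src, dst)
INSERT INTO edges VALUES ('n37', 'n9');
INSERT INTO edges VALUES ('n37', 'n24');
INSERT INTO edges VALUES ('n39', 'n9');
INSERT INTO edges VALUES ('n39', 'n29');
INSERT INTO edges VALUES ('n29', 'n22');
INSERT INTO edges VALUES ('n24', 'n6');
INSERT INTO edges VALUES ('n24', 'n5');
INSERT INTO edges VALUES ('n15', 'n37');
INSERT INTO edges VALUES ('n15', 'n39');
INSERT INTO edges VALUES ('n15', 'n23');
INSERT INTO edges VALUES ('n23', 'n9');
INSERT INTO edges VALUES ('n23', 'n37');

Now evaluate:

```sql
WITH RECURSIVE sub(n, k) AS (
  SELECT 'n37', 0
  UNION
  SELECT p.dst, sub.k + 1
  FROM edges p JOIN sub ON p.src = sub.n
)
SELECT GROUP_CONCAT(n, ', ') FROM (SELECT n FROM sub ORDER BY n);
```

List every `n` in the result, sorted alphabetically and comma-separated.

n24, n37, n5, n6, n9

Base: (n37, k=0).
Iteration 1: edges from {n37} -> (n24, k=1), (n9, k=1).
Iteration 2: edges from {n24,n9} -> (n5, k=2), (n6, k=2).
Iteration 3: no outgoing edges from {n5,n6}; recursion stops.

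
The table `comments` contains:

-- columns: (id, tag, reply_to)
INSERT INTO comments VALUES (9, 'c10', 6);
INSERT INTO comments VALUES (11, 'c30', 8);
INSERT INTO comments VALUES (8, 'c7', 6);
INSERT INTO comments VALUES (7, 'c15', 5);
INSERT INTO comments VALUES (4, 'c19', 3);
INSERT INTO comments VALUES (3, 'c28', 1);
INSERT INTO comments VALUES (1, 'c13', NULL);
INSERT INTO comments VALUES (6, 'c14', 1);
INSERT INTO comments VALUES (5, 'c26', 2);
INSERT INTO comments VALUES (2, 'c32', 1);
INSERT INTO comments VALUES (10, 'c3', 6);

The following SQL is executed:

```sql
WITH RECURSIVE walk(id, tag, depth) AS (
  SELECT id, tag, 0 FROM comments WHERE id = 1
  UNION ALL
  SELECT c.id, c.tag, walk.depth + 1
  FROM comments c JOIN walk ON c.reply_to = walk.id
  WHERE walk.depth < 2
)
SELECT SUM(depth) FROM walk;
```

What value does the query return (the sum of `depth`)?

Base: id=1 (c13) at depth 0.
Iteration 1: rows with reply_to in {1} -> c32 (id 2, depth 1), c28 (id 3, depth 1), c14 (id 6, depth 1).
Iteration 2: rows with reply_to in {2,3,6} -> c19 (id 4, depth 2), c26 (id 5, depth 2), c7 (id 8, depth 2), c10 (id 9, depth 2), c3 (id 10, depth 2).
Iteration 3: depth < 2 fails for all current rows; recursion stops.
SUM(depth) = 0 + 1 + 1 + 1 + 2 + 2 + 2 + 2 + 2 = 13.

13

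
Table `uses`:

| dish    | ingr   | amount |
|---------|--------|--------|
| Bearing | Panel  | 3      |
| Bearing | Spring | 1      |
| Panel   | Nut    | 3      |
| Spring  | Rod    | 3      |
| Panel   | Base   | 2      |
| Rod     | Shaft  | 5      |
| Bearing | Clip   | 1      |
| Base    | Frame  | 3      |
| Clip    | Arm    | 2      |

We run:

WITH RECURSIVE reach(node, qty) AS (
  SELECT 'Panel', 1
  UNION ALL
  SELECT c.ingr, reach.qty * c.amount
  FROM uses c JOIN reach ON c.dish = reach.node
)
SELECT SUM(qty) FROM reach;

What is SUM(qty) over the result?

Base: (Panel, qty=1).
Iteration 1: components of {Panel} -> Base = 1*2 = 2, Nut = 1*3 = 3.
Iteration 2: components of {Base,Nut} -> Frame = 2*3 = 6.
Iteration 3: no further components; recursion stops.
SUM(qty) = 1 + 3 + 2 + 6 = 12.

12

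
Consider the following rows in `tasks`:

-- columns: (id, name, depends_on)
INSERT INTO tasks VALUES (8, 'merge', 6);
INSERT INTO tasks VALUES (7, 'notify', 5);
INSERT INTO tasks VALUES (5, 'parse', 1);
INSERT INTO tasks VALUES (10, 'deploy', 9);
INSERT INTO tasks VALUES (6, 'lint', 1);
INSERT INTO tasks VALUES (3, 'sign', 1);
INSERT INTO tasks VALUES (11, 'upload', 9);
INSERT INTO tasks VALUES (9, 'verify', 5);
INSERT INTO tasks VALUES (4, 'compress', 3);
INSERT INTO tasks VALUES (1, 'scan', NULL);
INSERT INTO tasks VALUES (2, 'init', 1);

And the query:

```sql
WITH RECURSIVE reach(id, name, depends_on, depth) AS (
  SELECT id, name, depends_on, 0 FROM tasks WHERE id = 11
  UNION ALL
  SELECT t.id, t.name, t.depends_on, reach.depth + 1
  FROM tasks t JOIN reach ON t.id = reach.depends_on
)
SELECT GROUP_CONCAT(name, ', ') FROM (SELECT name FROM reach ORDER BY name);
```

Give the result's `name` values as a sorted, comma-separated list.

parse, scan, upload, verify

Base: id=11 (upload), depends_on=9, depth 0.
Iteration 1: join on id=9 -> verify (id 9, depends_on=5, depth 1).
Iteration 2: join on id=5 -> parse (id 5, depends_on=1, depth 2).
Iteration 3: join on id=1 -> scan (id 1, depends_on=NULL, depth 3).
Iteration 4: depends_on is NULL; no match; recursion stops.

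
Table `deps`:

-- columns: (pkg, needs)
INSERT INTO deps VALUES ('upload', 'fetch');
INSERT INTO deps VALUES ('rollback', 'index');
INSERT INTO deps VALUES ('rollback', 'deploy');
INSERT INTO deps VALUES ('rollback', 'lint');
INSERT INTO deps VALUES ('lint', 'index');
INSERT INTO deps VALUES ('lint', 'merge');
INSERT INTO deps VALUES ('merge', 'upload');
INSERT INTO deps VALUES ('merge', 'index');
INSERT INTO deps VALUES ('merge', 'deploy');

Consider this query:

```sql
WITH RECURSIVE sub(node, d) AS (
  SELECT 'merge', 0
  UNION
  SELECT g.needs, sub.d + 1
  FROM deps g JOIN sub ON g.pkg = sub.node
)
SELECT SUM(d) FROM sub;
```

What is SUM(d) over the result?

5

Base: (merge, d=0).
Iteration 1: edges from {merge} -> (deploy, d=1), (index, d=1), (upload, d=1).
Iteration 2: edges from {deploy,index,upload} -> (fetch, d=2).
Iteration 3: no outgoing edges from {fetch}; recursion stops.
SUM(d) = 0 + 1 + 1 + 1 + 2 = 5.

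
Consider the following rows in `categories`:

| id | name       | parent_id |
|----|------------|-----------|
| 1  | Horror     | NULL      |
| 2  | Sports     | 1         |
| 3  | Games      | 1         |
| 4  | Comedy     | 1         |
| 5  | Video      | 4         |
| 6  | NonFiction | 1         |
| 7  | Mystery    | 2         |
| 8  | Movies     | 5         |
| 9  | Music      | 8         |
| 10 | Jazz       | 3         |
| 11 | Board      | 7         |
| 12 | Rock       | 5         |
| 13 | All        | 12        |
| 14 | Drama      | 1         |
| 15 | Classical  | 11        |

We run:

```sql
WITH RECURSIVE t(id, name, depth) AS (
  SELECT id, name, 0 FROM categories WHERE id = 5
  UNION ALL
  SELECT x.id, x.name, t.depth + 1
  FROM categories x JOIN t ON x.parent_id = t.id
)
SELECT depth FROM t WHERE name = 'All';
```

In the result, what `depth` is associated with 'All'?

2

Base: id=5 (Video) at depth 0.
Iteration 1: rows with parent_id in {5} -> Movies (id 8, depth 1), Rock (id 12, depth 1).
Iteration 2: rows with parent_id in {8,12} -> Music (id 9, depth 2), All (id 13, depth 2).
Iteration 3: no rows with parent_id in {9,13}; recursion stops.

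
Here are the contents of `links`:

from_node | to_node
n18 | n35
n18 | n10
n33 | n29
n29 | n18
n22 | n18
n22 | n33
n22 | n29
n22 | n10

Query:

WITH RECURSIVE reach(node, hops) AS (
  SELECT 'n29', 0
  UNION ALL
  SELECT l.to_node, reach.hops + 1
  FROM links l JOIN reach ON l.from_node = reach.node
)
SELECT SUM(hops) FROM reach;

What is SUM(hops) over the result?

Base: (n29, hops=0).
Iteration 1: edges from {n29} -> (n18, hops=1).
Iteration 2: edges from {n18} -> (n10, hops=2), (n35, hops=2).
Iteration 3: no outgoing edges from {n10,n35}; recursion stops.
SUM(hops) = 0 + 1 + 2 + 2 = 5.

5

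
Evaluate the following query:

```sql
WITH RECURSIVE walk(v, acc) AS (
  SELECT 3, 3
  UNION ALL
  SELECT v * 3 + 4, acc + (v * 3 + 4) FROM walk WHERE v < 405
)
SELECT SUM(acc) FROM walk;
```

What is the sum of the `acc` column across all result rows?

2673

Base: v=3, acc=3.
Iteration 1: 3 < 405 holds -> v = 3 * 3 + 4 = 13, acc = 3 + 13 = 16.
Iteration 2: 13 < 405 holds -> v = 13 * 3 + 4 = 43, acc = 16 + 43 = 59.
Iteration 3: 43 < 405 holds -> v = 43 * 3 + 4 = 133, acc = 59 + 133 = 192.
Iteration 4: 133 < 405 holds -> v = 133 * 3 + 4 = 403, acc = 192 + 403 = 595.
Iteration 5: 403 < 405 holds -> v = 403 * 3 + 4 = 1213, acc = 595 + 1213 = 1808.
Iteration 6: 1213 < 405 fails; recursion stops.
SUM(acc) = 3 + 16 + 59 + 192 + 595 + 1808 = 2673.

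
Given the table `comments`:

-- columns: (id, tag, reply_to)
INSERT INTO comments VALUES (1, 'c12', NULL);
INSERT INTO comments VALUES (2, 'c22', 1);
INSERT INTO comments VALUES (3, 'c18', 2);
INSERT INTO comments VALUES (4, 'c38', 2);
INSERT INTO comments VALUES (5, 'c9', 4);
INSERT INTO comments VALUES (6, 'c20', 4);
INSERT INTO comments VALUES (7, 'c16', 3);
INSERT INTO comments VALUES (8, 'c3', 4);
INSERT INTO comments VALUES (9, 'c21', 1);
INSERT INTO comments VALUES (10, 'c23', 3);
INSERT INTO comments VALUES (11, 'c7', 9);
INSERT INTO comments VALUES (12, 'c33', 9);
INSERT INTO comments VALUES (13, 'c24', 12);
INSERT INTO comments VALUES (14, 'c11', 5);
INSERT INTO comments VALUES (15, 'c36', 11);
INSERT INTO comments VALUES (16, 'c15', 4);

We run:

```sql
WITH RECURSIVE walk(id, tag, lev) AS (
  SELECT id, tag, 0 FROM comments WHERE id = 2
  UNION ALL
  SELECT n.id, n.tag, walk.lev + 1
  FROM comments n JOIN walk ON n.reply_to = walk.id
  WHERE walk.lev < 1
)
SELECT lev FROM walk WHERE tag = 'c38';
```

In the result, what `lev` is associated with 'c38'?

Base: id=2 (c22) at lev 0.
Iteration 1: rows with reply_to in {2} -> c18 (id 3, lev 1), c38 (id 4, lev 1).
Iteration 2: lev < 1 fails for all current rows; recursion stops.

1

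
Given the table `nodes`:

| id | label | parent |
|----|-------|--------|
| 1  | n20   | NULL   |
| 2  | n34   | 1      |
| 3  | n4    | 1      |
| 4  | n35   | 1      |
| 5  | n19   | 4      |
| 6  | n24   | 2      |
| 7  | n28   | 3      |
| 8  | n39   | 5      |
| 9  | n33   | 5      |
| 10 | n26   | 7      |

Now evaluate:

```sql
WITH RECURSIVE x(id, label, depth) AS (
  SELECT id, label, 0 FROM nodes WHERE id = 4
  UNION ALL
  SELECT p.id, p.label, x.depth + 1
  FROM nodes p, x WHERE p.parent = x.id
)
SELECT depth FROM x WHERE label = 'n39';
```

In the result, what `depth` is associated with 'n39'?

2

Base: id=4 (n35) at depth 0.
Iteration 1: rows with parent in {4} -> n19 (id 5, depth 1).
Iteration 2: rows with parent in {5} -> n39 (id 8, depth 2), n33 (id 9, depth 2).
Iteration 3: no rows with parent in {8,9}; recursion stops.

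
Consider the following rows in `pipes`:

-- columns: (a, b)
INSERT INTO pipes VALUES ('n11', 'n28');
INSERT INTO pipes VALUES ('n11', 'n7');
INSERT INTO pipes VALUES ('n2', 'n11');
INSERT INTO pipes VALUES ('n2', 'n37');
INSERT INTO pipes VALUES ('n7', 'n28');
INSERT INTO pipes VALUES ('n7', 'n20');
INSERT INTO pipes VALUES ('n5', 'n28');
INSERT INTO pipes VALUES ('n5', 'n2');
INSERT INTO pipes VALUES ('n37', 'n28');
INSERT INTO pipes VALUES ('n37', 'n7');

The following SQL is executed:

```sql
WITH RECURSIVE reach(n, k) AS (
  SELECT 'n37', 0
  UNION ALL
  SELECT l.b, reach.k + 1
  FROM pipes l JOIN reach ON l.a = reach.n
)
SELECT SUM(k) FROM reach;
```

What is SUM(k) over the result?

6

Base: (n37, k=0).
Iteration 1: edges from {n37} -> (n28, k=1), (n7, k=1).
Iteration 2: edges from {n28,n7} -> (n20, k=2), (n28, k=2).
Iteration 3: no outgoing edges from {n20,n28}; recursion stops.
SUM(k) = 0 + 1 + 1 + 2 + 2 = 6.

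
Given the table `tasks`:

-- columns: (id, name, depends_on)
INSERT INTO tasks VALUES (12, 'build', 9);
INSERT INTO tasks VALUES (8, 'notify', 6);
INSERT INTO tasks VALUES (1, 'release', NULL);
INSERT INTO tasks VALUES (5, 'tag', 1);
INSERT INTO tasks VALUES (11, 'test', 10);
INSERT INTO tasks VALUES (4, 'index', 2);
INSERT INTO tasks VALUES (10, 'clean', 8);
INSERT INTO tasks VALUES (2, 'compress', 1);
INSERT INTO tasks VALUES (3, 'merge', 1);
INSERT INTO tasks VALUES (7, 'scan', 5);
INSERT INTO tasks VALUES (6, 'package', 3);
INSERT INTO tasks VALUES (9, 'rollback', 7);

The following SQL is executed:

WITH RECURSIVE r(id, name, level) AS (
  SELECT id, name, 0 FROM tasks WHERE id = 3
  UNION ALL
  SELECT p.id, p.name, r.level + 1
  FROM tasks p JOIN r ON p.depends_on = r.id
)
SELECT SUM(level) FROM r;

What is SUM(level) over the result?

Base: id=3 (merge) at level 0.
Iteration 1: rows with depends_on in {3} -> package (id 6, level 1).
Iteration 2: rows with depends_on in {6} -> notify (id 8, level 2).
Iteration 3: rows with depends_on in {8} -> clean (id 10, level 3).
Iteration 4: rows with depends_on in {10} -> test (id 11, level 4).
Iteration 5: no rows with depends_on in {11}; recursion stops.
SUM(level) = 0 + 1 + 2 + 3 + 4 = 10.

10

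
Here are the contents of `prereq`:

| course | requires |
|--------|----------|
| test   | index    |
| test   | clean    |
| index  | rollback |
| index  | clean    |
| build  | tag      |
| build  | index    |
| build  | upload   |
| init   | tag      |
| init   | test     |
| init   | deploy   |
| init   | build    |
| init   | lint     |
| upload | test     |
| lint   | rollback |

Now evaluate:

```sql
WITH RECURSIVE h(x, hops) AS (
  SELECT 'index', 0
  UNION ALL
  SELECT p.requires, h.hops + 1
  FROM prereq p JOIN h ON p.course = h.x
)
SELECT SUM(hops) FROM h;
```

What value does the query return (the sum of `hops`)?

2

Base: (index, hops=0).
Iteration 1: edges from {index} -> (clean, hops=1), (rollback, hops=1).
Iteration 2: no outgoing edges from {clean,rollback}; recursion stops.
SUM(hops) = 0 + 1 + 1 = 2.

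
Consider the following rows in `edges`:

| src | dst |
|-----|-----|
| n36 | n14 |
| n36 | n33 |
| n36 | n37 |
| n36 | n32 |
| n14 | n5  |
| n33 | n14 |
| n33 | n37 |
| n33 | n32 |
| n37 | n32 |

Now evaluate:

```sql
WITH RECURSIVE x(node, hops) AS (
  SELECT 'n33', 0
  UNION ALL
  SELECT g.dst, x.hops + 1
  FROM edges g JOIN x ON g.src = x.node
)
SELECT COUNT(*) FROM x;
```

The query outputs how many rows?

6

Base: (n33, hops=0).
Iteration 1: edges from {n33} -> (n14, hops=1), (n32, hops=1), (n37, hops=1).
Iteration 2: edges from {n14,n32,n37} -> (n32, hops=2), (n5, hops=2).
Iteration 3: no outgoing edges from {n32,n5}; recursion stops.
Total rows emitted: 6.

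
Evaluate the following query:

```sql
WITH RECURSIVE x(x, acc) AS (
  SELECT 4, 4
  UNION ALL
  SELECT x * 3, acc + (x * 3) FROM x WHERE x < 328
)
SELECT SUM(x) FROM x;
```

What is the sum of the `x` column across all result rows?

1456

Base: x=4, acc=4.
Iteration 1: 4 < 328 holds -> x = 4 * 3 = 12, acc = 4 + 12 = 16.
Iteration 2: 12 < 328 holds -> x = 12 * 3 = 36, acc = 16 + 36 = 52.
Iteration 3: 36 < 328 holds -> x = 36 * 3 = 108, acc = 52 + 108 = 160.
Iteration 4: 108 < 328 holds -> x = 108 * 3 = 324, acc = 160 + 324 = 484.
Iteration 5: 324 < 328 holds -> x = 324 * 3 = 972, acc = 484 + 972 = 1456.
Iteration 6: 972 < 328 fails; recursion stops.
SUM(x) = 4 + 12 + 36 + 108 + 324 + 972 = 1456.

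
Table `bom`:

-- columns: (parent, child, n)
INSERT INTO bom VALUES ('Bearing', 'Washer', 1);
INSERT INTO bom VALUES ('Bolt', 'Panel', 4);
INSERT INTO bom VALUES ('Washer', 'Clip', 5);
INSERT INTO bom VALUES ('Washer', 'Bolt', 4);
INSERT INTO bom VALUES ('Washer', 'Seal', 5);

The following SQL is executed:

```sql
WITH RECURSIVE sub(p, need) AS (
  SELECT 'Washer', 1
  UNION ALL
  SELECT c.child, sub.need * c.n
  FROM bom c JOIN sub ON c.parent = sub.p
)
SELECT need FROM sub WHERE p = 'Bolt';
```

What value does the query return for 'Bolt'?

4

Base: (Washer, need=1).
Iteration 1: components of {Washer} -> Bolt = 1*4 = 4, Clip = 1*5 = 5, Seal = 1*5 = 5.
Iteration 2: components of {Bolt,Clip,Seal} -> Panel = 4*4 = 16.
Iteration 3: no further components; recursion stops.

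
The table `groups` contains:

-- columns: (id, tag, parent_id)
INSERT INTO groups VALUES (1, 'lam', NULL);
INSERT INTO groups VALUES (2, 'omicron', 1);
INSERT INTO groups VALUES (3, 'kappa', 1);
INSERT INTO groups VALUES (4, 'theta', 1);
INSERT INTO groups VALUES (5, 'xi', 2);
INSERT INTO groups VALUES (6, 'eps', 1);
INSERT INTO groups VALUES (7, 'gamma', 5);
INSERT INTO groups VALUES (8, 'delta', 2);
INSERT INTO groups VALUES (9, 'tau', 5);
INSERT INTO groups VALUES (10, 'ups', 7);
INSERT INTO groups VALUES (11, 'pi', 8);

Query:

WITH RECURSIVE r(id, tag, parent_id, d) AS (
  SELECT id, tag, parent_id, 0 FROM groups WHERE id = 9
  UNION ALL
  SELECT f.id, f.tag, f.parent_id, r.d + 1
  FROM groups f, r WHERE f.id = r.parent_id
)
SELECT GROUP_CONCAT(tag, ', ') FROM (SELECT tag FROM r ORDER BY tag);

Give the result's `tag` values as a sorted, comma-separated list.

Base: id=9 (tau), parent_id=5, d 0.
Iteration 1: join on id=5 -> xi (id 5, parent_id=2, d 1).
Iteration 2: join on id=2 -> omicron (id 2, parent_id=1, d 2).
Iteration 3: join on id=1 -> lam (id 1, parent_id=NULL, d 3).
Iteration 4: parent_id is NULL; no match; recursion stops.

lam, omicron, tau, xi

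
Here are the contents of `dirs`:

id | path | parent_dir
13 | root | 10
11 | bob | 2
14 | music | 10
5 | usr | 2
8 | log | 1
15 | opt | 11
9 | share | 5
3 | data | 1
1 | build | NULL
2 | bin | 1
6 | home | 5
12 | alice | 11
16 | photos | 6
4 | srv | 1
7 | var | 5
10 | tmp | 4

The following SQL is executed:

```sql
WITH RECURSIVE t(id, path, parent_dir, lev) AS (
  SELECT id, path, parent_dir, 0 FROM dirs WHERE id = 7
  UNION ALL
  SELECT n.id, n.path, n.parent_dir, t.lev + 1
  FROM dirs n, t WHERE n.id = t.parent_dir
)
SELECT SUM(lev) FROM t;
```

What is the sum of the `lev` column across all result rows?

6

Base: id=7 (var), parent_dir=5, lev 0.
Iteration 1: join on id=5 -> usr (id 5, parent_dir=2, lev 1).
Iteration 2: join on id=2 -> bin (id 2, parent_dir=1, lev 2).
Iteration 3: join on id=1 -> build (id 1, parent_dir=NULL, lev 3).
Iteration 4: parent_dir is NULL; no match; recursion stops.
SUM(lev) = 0 + 1 + 2 + 3 = 6.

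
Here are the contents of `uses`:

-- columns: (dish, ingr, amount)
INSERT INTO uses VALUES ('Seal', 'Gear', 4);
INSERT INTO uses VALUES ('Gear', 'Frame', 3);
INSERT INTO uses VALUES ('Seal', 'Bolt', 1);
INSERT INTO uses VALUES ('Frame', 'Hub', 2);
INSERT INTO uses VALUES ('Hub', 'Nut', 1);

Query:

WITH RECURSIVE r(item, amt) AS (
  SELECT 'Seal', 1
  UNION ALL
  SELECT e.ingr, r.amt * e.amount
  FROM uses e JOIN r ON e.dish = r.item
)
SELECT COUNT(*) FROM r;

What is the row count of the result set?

Base: (Seal, amt=1).
Iteration 1: components of {Seal} -> Bolt = 1*1 = 1, Gear = 1*4 = 4.
Iteration 2: components of {Bolt,Gear} -> Frame = 4*3 = 12.
Iteration 3: components of {Frame} -> Hub = 12*2 = 24.
Iteration 4: components of {Hub} -> Nut = 24*1 = 24.
Iteration 5: no further components; recursion stops.
Total rows emitted: 6.

6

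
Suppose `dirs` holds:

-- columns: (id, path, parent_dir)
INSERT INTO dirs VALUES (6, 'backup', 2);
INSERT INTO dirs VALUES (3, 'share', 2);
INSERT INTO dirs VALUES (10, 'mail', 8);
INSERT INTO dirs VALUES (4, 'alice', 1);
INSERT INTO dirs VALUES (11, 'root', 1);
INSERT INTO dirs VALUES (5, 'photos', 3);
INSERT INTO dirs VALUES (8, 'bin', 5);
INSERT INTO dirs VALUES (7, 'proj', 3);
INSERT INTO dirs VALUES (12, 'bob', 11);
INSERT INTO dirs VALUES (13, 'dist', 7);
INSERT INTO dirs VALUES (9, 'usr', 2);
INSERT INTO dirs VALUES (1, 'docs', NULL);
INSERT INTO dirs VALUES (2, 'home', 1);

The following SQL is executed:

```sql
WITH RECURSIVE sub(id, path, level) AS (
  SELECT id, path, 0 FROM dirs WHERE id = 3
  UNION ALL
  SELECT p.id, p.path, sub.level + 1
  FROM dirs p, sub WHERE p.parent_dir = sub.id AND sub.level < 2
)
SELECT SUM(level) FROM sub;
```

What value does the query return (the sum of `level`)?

6

Base: id=3 (share) at level 0.
Iteration 1: rows with parent_dir in {3} -> photos (id 5, level 1), proj (id 7, level 1).
Iteration 2: rows with parent_dir in {5,7} -> bin (id 8, level 2), dist (id 13, level 2).
Iteration 3: level < 2 fails for all current rows; recursion stops.
SUM(level) = 0 + 1 + 1 + 2 + 2 = 6.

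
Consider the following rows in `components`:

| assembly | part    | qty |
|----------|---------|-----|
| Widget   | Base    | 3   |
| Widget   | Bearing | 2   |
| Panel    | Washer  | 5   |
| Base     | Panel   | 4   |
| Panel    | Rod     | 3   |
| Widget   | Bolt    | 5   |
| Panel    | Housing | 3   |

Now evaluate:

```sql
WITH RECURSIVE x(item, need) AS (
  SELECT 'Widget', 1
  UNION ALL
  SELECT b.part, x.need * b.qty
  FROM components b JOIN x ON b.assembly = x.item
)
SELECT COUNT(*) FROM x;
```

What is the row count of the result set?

8

Base: (Widget, need=1).
Iteration 1: components of {Widget} -> Base = 1*3 = 3, Bearing = 1*2 = 2, Bolt = 1*5 = 5.
Iteration 2: components of {Base,Bearing,Bolt} -> Panel = 3*4 = 12.
Iteration 3: components of {Panel} -> Housing = 12*3 = 36, Rod = 12*3 = 36, Washer = 12*5 = 60.
Iteration 4: no further components; recursion stops.
Total rows emitted: 8.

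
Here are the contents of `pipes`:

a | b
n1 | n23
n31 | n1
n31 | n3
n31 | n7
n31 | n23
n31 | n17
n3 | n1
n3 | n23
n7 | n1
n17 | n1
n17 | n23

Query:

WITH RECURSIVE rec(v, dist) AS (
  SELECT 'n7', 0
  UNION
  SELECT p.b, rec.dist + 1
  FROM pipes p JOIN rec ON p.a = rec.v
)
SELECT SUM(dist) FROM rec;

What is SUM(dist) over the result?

3

Base: (n7, dist=0).
Iteration 1: edges from {n7} -> (n1, dist=1).
Iteration 2: edges from {n1} -> (n23, dist=2).
Iteration 3: no outgoing edges from {n23}; recursion stops.
SUM(dist) = 0 + 1 + 2 = 3.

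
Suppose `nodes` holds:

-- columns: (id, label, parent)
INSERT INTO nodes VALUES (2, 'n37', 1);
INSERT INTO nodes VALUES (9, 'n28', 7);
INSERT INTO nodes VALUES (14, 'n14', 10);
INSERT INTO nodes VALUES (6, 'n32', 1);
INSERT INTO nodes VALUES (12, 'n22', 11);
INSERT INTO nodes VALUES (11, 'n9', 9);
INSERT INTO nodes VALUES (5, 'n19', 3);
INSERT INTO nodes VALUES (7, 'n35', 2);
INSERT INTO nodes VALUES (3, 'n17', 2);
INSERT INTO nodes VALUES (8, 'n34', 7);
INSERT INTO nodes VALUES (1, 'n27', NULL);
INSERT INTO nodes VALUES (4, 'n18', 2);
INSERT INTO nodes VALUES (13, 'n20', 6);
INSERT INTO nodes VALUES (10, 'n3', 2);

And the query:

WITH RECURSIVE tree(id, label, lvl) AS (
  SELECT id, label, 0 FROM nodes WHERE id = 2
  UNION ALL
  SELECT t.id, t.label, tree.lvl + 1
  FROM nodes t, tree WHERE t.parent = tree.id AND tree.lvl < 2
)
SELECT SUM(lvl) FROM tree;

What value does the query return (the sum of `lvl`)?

12

Base: id=2 (n37) at lvl 0.
Iteration 1: rows with parent in {2} -> n17 (id 3, lvl 1), n18 (id 4, lvl 1), n35 (id 7, lvl 1), n3 (id 10, lvl 1).
Iteration 2: rows with parent in {3,4,7,10} -> n19 (id 5, lvl 2), n34 (id 8, lvl 2), n28 (id 9, lvl 2), n14 (id 14, lvl 2).
Iteration 3: lvl < 2 fails for all current rows; recursion stops.
SUM(lvl) = 0 + 1 + 1 + 1 + 1 + 2 + 2 + 2 + 2 = 12.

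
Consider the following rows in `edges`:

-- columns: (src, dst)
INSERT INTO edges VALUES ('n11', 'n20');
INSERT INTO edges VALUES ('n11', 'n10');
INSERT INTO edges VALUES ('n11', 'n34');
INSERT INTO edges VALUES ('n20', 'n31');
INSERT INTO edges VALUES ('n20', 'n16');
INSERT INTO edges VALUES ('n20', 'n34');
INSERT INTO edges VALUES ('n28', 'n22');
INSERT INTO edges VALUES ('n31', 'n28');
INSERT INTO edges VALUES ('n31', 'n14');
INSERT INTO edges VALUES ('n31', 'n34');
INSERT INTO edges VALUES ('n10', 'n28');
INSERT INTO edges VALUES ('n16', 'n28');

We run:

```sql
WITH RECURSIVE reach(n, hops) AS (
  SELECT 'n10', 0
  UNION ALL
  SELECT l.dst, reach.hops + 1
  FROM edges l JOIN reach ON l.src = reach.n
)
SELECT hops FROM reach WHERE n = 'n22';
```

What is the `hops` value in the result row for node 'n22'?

2

Base: (n10, hops=0).
Iteration 1: edges from {n10} -> (n28, hops=1).
Iteration 2: edges from {n28} -> (n22, hops=2).
Iteration 3: no outgoing edges from {n22}; recursion stops.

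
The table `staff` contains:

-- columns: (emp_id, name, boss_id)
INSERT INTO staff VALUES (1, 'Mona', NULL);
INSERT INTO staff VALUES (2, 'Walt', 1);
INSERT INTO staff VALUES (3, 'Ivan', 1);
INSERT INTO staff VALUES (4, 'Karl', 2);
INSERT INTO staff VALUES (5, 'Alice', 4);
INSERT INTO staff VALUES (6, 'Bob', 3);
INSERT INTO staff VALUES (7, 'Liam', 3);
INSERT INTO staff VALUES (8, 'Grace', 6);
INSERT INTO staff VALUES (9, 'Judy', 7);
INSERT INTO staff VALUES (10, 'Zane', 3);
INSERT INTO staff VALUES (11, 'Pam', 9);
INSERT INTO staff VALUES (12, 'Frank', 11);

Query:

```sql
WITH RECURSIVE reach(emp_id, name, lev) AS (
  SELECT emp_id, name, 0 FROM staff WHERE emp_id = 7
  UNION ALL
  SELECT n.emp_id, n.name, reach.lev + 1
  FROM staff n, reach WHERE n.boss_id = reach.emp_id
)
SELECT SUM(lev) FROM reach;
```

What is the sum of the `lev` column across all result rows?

Base: emp_id=7 (Liam) at lev 0.
Iteration 1: rows with boss_id in {7} -> Judy (id 9, lev 1).
Iteration 2: rows with boss_id in {9} -> Pam (id 11, lev 2).
Iteration 3: rows with boss_id in {11} -> Frank (id 12, lev 3).
Iteration 4: no rows with boss_id in {12}; recursion stops.
SUM(lev) = 0 + 1 + 2 + 3 = 6.

6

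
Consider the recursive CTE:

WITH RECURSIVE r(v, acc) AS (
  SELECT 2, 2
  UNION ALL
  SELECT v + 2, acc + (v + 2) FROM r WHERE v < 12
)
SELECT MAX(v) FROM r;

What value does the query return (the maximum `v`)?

Base: v=2, acc=2.
Iteration 1: 2 < 12 holds -> v = 2 + 2 = 4, acc = 2 + 4 = 6.
Iteration 2: 4 < 12 holds -> v = 4 + 2 = 6, acc = 6 + 6 = 12.
Iteration 3: 6 < 12 holds -> v = 6 + 2 = 8, acc = 12 + 8 = 20.
Iteration 4: 8 < 12 holds -> v = 8 + 2 = 10, acc = 20 + 10 = 30.
Iteration 5: 10 < 12 holds -> v = 10 + 2 = 12, acc = 30 + 12 = 42.
Iteration 6: 12 < 12 fails; recursion stops.
v values: 2, 4, 6, 8, 10, 12; the maximum is 12.

12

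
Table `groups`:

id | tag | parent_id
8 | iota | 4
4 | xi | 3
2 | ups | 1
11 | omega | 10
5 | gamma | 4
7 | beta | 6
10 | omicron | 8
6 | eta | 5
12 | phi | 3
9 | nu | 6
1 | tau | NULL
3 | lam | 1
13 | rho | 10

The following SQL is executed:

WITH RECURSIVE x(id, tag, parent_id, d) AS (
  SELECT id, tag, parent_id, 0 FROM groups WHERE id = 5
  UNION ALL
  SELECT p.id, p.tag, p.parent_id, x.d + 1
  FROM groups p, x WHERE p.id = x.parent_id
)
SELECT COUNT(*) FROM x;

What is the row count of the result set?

Base: id=5 (gamma), parent_id=4, d 0.
Iteration 1: join on id=4 -> xi (id 4, parent_id=3, d 1).
Iteration 2: join on id=3 -> lam (id 3, parent_id=1, d 2).
Iteration 3: join on id=1 -> tau (id 1, parent_id=NULL, d 3).
Iteration 4: parent_id is NULL; no match; recursion stops.
Total rows emitted: 4.

4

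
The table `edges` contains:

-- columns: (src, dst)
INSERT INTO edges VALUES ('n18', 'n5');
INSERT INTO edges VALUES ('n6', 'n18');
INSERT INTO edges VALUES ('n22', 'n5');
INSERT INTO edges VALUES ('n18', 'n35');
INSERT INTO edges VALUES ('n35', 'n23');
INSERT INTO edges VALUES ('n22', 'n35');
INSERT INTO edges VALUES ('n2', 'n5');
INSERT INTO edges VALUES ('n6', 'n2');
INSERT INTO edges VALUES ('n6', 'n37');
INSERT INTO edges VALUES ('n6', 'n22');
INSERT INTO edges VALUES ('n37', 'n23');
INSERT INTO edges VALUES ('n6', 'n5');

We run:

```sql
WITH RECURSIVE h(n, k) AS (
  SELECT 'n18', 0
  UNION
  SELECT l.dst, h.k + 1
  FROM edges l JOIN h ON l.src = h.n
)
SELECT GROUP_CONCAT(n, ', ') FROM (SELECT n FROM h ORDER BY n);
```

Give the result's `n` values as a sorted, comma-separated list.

Base: (n18, k=0).
Iteration 1: edges from {n18} -> (n35, k=1), (n5, k=1).
Iteration 2: edges from {n35,n5} -> (n23, k=2).
Iteration 3: no outgoing edges from {n23}; recursion stops.

n18, n23, n35, n5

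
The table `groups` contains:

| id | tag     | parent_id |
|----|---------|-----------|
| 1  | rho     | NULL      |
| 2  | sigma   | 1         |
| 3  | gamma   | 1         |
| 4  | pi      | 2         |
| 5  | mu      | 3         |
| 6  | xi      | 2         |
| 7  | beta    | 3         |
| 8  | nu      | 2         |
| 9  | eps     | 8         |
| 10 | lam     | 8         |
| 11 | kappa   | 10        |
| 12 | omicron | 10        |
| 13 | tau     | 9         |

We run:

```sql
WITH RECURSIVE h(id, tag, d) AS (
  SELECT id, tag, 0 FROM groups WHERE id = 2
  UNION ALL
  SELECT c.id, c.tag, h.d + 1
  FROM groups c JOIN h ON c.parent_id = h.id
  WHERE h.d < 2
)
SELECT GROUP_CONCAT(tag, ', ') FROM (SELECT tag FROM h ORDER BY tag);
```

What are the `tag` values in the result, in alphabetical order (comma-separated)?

eps, lam, nu, pi, sigma, xi

Base: id=2 (sigma) at d 0.
Iteration 1: rows with parent_id in {2} -> pi (id 4, d 1), xi (id 6, d 1), nu (id 8, d 1).
Iteration 2: rows with parent_id in {4,6,8} -> eps (id 9, d 2), lam (id 10, d 2).
Iteration 3: d < 2 fails for all current rows; recursion stops.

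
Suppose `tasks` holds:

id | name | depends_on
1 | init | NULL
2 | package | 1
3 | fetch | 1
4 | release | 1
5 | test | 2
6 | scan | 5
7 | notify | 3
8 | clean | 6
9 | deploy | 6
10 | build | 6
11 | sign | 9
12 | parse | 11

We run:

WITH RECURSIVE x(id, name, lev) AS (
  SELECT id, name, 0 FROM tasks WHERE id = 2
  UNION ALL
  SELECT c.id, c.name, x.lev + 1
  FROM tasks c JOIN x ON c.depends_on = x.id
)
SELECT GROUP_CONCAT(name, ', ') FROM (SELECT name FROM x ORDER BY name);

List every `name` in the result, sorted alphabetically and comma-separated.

build, clean, deploy, package, parse, scan, sign, test

Base: id=2 (package) at lev 0.
Iteration 1: rows with depends_on in {2} -> test (id 5, lev 1).
Iteration 2: rows with depends_on in {5} -> scan (id 6, lev 2).
Iteration 3: rows with depends_on in {6} -> clean (id 8, lev 3), deploy (id 9, lev 3), build (id 10, lev 3).
Iteration 4: rows with depends_on in {8,9,10} -> sign (id 11, lev 4).
Iteration 5: rows with depends_on in {11} -> parse (id 12, lev 5).
Iteration 6: no rows with depends_on in {12}; recursion stops.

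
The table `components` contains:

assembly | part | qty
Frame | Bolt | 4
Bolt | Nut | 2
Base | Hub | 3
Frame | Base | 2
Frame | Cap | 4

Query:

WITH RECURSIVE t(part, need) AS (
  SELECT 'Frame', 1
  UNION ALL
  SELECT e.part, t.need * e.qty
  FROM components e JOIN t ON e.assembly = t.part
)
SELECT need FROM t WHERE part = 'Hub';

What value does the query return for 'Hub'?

Base: (Frame, need=1).
Iteration 1: components of {Frame} -> Base = 1*2 = 2, Bolt = 1*4 = 4, Cap = 1*4 = 4.
Iteration 2: components of {Base,Bolt,Cap} -> Hub = 2*3 = 6, Nut = 4*2 = 8.
Iteration 3: no further components; recursion stops.

6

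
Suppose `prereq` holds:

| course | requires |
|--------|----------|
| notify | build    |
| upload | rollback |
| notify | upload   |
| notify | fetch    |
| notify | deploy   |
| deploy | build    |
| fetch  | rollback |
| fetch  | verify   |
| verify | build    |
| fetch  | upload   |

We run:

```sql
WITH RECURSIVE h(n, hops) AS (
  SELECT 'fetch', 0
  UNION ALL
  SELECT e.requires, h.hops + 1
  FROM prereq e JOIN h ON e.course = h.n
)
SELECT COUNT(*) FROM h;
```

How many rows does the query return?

6

Base: (fetch, hops=0).
Iteration 1: edges from {fetch} -> (rollback, hops=1), (upload, hops=1), (verify, hops=1).
Iteration 2: edges from {rollback,upload,verify} -> (build, hops=2), (rollback, hops=2).
Iteration 3: no outgoing edges from {build,rollback}; recursion stops.
Total rows emitted: 6.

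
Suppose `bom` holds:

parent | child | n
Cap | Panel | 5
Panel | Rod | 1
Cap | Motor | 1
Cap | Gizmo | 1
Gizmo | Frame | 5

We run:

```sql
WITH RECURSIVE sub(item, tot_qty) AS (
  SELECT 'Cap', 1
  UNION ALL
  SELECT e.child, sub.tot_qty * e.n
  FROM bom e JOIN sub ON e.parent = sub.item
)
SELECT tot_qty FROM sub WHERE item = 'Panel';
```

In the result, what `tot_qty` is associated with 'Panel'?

Base: (Cap, tot_qty=1).
Iteration 1: components of {Cap} -> Gizmo = 1*1 = 1, Motor = 1*1 = 1, Panel = 1*5 = 5.
Iteration 2: components of {Gizmo,Motor,Panel} -> Frame = 1*5 = 5, Rod = 5*1 = 5.
Iteration 3: no further components; recursion stops.

5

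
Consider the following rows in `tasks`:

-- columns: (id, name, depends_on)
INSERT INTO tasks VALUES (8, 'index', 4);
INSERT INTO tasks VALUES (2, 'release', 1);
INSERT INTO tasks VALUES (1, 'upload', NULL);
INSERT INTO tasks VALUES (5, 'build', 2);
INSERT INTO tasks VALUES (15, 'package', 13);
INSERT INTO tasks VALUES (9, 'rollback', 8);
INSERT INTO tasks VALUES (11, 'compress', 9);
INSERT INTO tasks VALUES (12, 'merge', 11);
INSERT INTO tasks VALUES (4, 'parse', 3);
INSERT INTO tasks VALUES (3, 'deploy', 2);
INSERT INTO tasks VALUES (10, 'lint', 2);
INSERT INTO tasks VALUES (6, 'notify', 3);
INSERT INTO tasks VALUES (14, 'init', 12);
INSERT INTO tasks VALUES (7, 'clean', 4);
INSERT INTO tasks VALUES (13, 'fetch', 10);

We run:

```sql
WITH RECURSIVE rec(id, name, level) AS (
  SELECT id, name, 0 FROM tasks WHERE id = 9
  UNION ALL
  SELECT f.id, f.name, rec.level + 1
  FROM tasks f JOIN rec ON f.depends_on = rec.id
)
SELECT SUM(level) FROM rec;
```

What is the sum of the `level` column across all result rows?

Base: id=9 (rollback) at level 0.
Iteration 1: rows with depends_on in {9} -> compress (id 11, level 1).
Iteration 2: rows with depends_on in {11} -> merge (id 12, level 2).
Iteration 3: rows with depends_on in {12} -> init (id 14, level 3).
Iteration 4: no rows with depends_on in {14}; recursion stops.
SUM(level) = 0 + 1 + 2 + 3 = 6.

6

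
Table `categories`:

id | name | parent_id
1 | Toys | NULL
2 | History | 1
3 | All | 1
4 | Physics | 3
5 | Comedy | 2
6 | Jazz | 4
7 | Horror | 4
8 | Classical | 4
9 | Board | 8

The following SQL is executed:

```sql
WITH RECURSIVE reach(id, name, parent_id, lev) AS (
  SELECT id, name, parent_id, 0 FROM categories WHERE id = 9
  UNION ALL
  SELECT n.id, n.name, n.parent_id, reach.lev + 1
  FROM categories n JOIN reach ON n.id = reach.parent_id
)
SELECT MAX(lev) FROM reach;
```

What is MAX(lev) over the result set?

4

Base: id=9 (Board), parent_id=8, lev 0.
Iteration 1: join on id=8 -> Classical (id 8, parent_id=4, lev 1).
Iteration 2: join on id=4 -> Physics (id 4, parent_id=3, lev 2).
Iteration 3: join on id=3 -> All (id 3, parent_id=1, lev 3).
Iteration 4: join on id=1 -> Toys (id 1, parent_id=NULL, lev 4).
Iteration 5: parent_id is NULL; no match; recursion stops.
lev values: 0, 1, 2, 3, 4; the maximum is 4.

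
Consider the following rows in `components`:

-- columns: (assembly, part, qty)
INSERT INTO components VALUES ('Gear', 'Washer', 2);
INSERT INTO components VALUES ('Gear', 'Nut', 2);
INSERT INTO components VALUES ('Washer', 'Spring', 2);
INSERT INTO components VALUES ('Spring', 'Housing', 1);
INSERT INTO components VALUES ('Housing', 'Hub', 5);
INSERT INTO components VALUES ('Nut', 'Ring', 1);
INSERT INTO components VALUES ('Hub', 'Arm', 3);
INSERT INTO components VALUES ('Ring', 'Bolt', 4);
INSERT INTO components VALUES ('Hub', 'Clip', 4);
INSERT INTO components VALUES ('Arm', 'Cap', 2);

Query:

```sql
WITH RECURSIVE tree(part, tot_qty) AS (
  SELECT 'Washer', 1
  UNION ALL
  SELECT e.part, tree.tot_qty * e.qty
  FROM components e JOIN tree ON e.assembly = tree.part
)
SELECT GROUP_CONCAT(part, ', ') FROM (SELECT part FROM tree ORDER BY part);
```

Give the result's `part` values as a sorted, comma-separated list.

Arm, Cap, Clip, Housing, Hub, Spring, Washer

Base: (Washer, tot_qty=1).
Iteration 1: components of {Washer} -> Spring = 1*2 = 2.
Iteration 2: components of {Spring} -> Housing = 2*1 = 2.
Iteration 3: components of {Housing} -> Hub = 2*5 = 10.
Iteration 4: components of {Hub} -> Arm = 10*3 = 30, Clip = 10*4 = 40.
Iteration 5: components of {Arm,Clip} -> Cap = 30*2 = 60.
Iteration 6: no further components; recursion stops.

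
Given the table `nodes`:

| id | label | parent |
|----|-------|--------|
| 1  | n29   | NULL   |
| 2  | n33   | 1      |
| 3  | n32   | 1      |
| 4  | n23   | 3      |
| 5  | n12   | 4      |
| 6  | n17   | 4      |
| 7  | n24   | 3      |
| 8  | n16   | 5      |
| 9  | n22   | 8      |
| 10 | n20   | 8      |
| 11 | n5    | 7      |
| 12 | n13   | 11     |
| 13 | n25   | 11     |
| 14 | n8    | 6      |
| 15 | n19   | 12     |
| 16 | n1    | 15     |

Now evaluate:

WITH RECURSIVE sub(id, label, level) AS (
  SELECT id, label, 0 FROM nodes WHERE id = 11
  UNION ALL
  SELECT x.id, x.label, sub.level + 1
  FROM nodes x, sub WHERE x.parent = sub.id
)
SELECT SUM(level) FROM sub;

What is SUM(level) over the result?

Base: id=11 (n5) at level 0.
Iteration 1: rows with parent in {11} -> n13 (id 12, level 1), n25 (id 13, level 1).
Iteration 2: rows with parent in {12,13} -> n19 (id 15, level 2).
Iteration 3: rows with parent in {15} -> n1 (id 16, level 3).
Iteration 4: no rows with parent in {16}; recursion stops.
SUM(level) = 0 + 1 + 1 + 2 + 3 = 7.

7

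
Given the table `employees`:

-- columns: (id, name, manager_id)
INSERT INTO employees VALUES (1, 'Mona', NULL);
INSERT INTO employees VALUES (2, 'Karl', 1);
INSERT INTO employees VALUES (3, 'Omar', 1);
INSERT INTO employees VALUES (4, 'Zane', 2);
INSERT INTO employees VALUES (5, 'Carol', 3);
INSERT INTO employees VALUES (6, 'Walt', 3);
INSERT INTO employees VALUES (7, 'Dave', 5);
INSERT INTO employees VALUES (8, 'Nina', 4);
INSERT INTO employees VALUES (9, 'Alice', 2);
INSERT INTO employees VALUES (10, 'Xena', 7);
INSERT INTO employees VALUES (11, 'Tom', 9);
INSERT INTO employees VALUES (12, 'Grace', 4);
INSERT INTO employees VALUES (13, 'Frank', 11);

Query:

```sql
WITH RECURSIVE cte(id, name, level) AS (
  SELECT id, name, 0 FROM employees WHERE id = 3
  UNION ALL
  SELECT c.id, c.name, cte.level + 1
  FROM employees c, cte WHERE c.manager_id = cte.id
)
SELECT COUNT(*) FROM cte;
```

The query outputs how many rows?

Base: id=3 (Omar) at level 0.
Iteration 1: rows with manager_id in {3} -> Carol (id 5, level 1), Walt (id 6, level 1).
Iteration 2: rows with manager_id in {5,6} -> Dave (id 7, level 2).
Iteration 3: rows with manager_id in {7} -> Xena (id 10, level 3).
Iteration 4: no rows with manager_id in {10}; recursion stops.
Total rows emitted: 5.

5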